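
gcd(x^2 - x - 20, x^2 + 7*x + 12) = x + 4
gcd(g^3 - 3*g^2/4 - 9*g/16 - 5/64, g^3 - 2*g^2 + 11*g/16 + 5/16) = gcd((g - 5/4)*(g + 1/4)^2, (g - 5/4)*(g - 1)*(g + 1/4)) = g^2 - g - 5/16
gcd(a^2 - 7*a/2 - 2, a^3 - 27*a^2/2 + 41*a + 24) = a + 1/2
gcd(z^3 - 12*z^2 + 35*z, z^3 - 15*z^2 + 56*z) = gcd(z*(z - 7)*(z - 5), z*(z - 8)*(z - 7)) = z^2 - 7*z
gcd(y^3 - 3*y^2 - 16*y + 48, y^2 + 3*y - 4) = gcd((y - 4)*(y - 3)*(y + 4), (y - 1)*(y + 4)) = y + 4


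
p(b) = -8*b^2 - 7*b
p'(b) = -16*b - 7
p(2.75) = -79.75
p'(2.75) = -51.00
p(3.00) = -93.00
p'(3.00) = -55.00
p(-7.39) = -385.17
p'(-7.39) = 111.24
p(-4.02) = -101.14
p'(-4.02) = 57.32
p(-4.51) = -131.15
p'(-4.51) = 65.16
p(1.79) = -38.16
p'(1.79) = -35.64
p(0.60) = -7.08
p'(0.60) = -16.60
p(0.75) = -9.75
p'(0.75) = -19.00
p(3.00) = -93.00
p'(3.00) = -55.00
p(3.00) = -93.00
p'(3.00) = -55.00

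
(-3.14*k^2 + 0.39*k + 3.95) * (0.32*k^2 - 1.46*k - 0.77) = -1.0048*k^4 + 4.7092*k^3 + 3.1124*k^2 - 6.0673*k - 3.0415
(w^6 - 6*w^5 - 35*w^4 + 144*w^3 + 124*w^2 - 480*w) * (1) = w^6 - 6*w^5 - 35*w^4 + 144*w^3 + 124*w^2 - 480*w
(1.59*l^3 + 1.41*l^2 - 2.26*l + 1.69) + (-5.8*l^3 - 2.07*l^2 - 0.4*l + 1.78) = -4.21*l^3 - 0.66*l^2 - 2.66*l + 3.47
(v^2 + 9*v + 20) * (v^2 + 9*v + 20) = v^4 + 18*v^3 + 121*v^2 + 360*v + 400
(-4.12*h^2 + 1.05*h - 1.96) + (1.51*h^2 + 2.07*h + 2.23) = -2.61*h^2 + 3.12*h + 0.27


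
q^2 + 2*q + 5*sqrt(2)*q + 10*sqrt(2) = (q + 2)*(q + 5*sqrt(2))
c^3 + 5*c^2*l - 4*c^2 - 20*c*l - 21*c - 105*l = (c - 7)*(c + 3)*(c + 5*l)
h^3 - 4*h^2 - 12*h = h*(h - 6)*(h + 2)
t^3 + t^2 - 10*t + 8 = (t - 2)*(t - 1)*(t + 4)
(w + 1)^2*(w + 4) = w^3 + 6*w^2 + 9*w + 4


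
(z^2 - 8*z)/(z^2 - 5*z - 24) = z/(z + 3)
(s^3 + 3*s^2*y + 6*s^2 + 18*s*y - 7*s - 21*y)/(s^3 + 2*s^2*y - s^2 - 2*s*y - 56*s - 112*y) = (s^2 + 3*s*y - s - 3*y)/(s^2 + 2*s*y - 8*s - 16*y)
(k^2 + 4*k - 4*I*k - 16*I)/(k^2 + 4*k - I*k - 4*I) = (k - 4*I)/(k - I)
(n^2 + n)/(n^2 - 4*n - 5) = n/(n - 5)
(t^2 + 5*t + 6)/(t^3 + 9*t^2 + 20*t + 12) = (t + 3)/(t^2 + 7*t + 6)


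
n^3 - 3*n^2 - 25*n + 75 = (n - 5)*(n - 3)*(n + 5)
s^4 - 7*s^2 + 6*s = s*(s - 2)*(s - 1)*(s + 3)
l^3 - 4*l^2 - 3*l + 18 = (l - 3)^2*(l + 2)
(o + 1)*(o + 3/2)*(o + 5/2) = o^3 + 5*o^2 + 31*o/4 + 15/4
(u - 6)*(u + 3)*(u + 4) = u^3 + u^2 - 30*u - 72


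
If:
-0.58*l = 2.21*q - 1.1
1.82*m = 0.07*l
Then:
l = 1.89655172413793 - 3.81034482758621*q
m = 0.0729442970822281 - 0.146551724137931*q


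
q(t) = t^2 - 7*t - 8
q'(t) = 2*t - 7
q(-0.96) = -0.36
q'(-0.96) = -8.92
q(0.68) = -12.30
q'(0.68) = -5.64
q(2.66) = -19.54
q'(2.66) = -1.68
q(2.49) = -19.23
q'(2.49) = -2.02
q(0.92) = -13.59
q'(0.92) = -5.16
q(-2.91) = 20.84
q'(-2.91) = -12.82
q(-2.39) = 14.44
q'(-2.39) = -11.78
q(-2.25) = 12.81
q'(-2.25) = -11.50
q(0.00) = -8.00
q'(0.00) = -7.00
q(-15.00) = 322.00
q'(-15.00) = -37.00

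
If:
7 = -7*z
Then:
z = -1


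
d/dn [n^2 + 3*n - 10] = 2*n + 3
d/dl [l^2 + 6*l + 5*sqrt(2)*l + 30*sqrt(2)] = 2*l + 6 + 5*sqrt(2)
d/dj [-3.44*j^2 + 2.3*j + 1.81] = 2.3 - 6.88*j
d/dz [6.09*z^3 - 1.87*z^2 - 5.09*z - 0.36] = 18.27*z^2 - 3.74*z - 5.09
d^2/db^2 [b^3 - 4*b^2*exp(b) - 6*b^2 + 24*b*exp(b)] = -4*b^2*exp(b) + 8*b*exp(b) + 6*b + 40*exp(b) - 12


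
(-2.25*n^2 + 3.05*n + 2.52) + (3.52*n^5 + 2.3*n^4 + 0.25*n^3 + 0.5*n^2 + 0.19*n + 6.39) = 3.52*n^5 + 2.3*n^4 + 0.25*n^3 - 1.75*n^2 + 3.24*n + 8.91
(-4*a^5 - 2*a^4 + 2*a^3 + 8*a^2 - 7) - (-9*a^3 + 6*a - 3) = -4*a^5 - 2*a^4 + 11*a^3 + 8*a^2 - 6*a - 4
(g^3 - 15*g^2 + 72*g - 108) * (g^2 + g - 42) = g^5 - 14*g^4 + 15*g^3 + 594*g^2 - 3132*g + 4536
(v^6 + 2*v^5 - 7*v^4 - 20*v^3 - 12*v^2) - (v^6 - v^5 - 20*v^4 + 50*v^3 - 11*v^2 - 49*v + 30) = 3*v^5 + 13*v^4 - 70*v^3 - v^2 + 49*v - 30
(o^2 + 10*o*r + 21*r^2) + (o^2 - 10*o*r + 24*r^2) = 2*o^2 + 45*r^2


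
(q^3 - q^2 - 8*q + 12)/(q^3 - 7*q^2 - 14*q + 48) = (q - 2)/(q - 8)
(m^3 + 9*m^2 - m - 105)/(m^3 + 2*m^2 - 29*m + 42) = (m + 5)/(m - 2)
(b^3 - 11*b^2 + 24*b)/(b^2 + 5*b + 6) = b*(b^2 - 11*b + 24)/(b^2 + 5*b + 6)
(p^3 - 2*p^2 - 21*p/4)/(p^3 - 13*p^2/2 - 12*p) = (p - 7/2)/(p - 8)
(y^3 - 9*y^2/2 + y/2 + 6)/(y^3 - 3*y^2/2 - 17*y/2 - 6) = (2*y - 3)/(2*y + 3)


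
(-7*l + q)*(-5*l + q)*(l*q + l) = 35*l^3*q + 35*l^3 - 12*l^2*q^2 - 12*l^2*q + l*q^3 + l*q^2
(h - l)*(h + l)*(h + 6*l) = h^3 + 6*h^2*l - h*l^2 - 6*l^3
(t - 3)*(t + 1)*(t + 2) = t^3 - 7*t - 6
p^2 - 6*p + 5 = (p - 5)*(p - 1)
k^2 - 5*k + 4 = (k - 4)*(k - 1)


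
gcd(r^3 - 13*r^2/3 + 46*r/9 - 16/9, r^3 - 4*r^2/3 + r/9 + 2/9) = r^2 - 5*r/3 + 2/3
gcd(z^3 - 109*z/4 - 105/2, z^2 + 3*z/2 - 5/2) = z + 5/2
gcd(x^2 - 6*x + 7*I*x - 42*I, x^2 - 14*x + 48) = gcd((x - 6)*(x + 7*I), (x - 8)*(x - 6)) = x - 6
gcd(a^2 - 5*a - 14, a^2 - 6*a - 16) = a + 2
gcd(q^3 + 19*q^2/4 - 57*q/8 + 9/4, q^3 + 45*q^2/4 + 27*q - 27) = q^2 + 21*q/4 - 9/2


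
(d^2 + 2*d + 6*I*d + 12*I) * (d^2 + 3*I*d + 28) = d^4 + 2*d^3 + 9*I*d^3 + 10*d^2 + 18*I*d^2 + 20*d + 168*I*d + 336*I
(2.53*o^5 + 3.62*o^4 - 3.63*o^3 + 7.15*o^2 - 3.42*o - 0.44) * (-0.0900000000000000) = -0.2277*o^5 - 0.3258*o^4 + 0.3267*o^3 - 0.6435*o^2 + 0.3078*o + 0.0396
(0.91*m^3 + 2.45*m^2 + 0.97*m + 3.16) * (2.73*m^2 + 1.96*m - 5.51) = 2.4843*m^5 + 8.4721*m^4 + 2.436*m^3 - 2.9715*m^2 + 0.8489*m - 17.4116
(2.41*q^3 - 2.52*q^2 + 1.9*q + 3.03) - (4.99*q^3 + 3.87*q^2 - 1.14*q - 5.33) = -2.58*q^3 - 6.39*q^2 + 3.04*q + 8.36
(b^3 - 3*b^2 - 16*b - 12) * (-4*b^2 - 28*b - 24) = -4*b^5 - 16*b^4 + 124*b^3 + 568*b^2 + 720*b + 288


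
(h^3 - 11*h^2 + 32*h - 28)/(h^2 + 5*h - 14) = (h^2 - 9*h + 14)/(h + 7)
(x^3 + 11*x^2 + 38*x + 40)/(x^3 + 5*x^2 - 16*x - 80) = (x + 2)/(x - 4)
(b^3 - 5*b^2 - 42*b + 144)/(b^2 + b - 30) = (b^2 - 11*b + 24)/(b - 5)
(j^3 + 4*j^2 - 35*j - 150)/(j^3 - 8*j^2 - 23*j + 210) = (j + 5)/(j - 7)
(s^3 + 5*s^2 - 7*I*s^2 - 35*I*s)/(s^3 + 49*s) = (s + 5)/(s + 7*I)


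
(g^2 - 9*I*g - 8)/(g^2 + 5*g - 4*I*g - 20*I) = (g^2 - 9*I*g - 8)/(g^2 + g*(5 - 4*I) - 20*I)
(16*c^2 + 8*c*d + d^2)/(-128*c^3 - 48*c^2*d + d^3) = -1/(8*c - d)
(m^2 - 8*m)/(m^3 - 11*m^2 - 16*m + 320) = m/(m^2 - 3*m - 40)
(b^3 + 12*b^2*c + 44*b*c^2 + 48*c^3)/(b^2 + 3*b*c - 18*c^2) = (b^2 + 6*b*c + 8*c^2)/(b - 3*c)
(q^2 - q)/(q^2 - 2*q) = (q - 1)/(q - 2)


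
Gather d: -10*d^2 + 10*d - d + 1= -10*d^2 + 9*d + 1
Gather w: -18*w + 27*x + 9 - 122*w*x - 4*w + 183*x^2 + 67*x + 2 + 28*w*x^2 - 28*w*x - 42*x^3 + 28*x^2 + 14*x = w*(28*x^2 - 150*x - 22) - 42*x^3 + 211*x^2 + 108*x + 11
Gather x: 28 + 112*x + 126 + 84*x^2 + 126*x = 84*x^2 + 238*x + 154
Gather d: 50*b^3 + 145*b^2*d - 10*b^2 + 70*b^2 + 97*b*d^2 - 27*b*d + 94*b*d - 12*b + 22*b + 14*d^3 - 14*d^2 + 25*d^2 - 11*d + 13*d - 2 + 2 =50*b^3 + 60*b^2 + 10*b + 14*d^3 + d^2*(97*b + 11) + d*(145*b^2 + 67*b + 2)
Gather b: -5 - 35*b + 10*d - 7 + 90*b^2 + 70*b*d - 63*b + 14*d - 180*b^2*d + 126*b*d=b^2*(90 - 180*d) + b*(196*d - 98) + 24*d - 12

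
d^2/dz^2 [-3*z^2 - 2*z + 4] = -6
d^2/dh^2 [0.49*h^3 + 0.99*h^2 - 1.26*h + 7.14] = 2.94*h + 1.98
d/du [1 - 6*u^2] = -12*u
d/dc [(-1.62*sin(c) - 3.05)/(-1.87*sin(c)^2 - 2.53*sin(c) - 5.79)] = (-3.0294*sin(c)^2 - 11.407*sin(c) + 1.6633)*cos(c)/(3.4969*sin(c)^4 + 9.4622*sin(c)^3 + 28.0555*sin(c)^2 + 29.2974*sin(c) + 33.5241)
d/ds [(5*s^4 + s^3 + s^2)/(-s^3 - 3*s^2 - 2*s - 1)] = s*(-5*s^5 - 30*s^4 - 32*s^3 - 24*s^2 - 5*s - 2)/(s^6 + 6*s^5 + 13*s^4 + 14*s^3 + 10*s^2 + 4*s + 1)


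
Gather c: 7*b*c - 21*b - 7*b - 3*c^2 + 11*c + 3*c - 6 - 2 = -28*b - 3*c^2 + c*(7*b + 14) - 8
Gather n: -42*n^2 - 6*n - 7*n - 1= -42*n^2 - 13*n - 1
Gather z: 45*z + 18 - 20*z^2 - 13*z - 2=-20*z^2 + 32*z + 16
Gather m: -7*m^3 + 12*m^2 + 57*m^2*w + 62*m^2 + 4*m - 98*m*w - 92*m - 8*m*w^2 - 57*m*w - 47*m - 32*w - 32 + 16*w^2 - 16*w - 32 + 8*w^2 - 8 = -7*m^3 + m^2*(57*w + 74) + m*(-8*w^2 - 155*w - 135) + 24*w^2 - 48*w - 72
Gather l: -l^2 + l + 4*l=-l^2 + 5*l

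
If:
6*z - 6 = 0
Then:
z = 1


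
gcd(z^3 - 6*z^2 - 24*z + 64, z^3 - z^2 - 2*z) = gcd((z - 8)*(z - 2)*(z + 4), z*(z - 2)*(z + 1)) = z - 2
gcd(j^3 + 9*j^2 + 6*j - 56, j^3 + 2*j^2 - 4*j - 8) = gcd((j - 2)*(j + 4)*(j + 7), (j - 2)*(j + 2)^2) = j - 2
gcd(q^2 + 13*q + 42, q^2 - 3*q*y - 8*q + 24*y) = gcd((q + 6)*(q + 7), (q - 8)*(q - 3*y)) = 1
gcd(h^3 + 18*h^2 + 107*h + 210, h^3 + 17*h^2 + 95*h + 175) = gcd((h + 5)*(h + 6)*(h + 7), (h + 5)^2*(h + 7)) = h^2 + 12*h + 35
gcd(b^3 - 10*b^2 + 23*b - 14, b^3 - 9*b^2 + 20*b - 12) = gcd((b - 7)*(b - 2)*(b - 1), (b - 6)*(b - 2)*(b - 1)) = b^2 - 3*b + 2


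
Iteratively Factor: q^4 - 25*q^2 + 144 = (q - 3)*(q^3 + 3*q^2 - 16*q - 48) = (q - 3)*(q + 4)*(q^2 - q - 12) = (q - 3)*(q + 3)*(q + 4)*(q - 4)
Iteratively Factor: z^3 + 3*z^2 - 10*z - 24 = (z + 4)*(z^2 - z - 6) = (z - 3)*(z + 4)*(z + 2)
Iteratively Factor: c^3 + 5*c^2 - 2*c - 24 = (c + 3)*(c^2 + 2*c - 8) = (c - 2)*(c + 3)*(c + 4)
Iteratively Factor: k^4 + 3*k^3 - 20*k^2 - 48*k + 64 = (k + 4)*(k^3 - k^2 - 16*k + 16) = (k + 4)^2*(k^2 - 5*k + 4) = (k - 1)*(k + 4)^2*(k - 4)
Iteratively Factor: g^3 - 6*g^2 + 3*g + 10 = (g - 5)*(g^2 - g - 2) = (g - 5)*(g + 1)*(g - 2)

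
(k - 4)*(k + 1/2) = k^2 - 7*k/2 - 2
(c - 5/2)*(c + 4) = c^2 + 3*c/2 - 10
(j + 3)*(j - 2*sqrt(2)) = j^2 - 2*sqrt(2)*j + 3*j - 6*sqrt(2)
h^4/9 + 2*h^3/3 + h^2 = h^2*(h/3 + 1)^2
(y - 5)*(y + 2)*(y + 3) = y^3 - 19*y - 30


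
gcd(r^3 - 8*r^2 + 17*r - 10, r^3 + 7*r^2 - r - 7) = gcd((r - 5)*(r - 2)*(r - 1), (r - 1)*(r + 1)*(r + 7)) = r - 1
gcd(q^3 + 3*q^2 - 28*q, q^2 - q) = q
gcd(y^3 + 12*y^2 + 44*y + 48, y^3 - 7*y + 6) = 1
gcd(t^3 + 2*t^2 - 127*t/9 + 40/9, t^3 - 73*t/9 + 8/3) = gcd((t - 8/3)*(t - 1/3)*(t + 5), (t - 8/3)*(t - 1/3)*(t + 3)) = t^2 - 3*t + 8/9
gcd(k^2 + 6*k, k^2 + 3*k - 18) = k + 6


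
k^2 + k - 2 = (k - 1)*(k + 2)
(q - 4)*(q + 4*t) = q^2 + 4*q*t - 4*q - 16*t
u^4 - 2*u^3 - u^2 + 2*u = u*(u - 2)*(u - 1)*(u + 1)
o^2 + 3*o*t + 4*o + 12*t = (o + 4)*(o + 3*t)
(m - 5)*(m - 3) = m^2 - 8*m + 15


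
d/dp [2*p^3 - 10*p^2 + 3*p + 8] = 6*p^2 - 20*p + 3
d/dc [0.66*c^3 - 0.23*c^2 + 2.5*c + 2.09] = 1.98*c^2 - 0.46*c + 2.5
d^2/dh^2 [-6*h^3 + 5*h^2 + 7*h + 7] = 10 - 36*h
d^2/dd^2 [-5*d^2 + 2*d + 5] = -10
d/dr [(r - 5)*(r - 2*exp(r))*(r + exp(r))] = (r - 5)*(r - 2*exp(r))*(exp(r) + 1) - (r - 5)*(r + exp(r))*(2*exp(r) - 1) + (r - 2*exp(r))*(r + exp(r))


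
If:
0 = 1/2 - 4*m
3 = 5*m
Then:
No Solution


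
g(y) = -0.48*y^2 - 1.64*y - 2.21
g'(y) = -0.96*y - 1.64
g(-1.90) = -0.83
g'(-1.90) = 0.18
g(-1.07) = -1.00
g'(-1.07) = -0.61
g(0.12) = -2.41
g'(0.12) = -1.76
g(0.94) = -4.18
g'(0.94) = -2.54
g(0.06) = -2.31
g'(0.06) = -1.70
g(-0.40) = -1.63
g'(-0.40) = -1.26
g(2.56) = -9.55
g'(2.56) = -4.10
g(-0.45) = -1.57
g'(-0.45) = -1.21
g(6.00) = -29.33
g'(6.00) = -7.40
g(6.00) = -29.33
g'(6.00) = -7.40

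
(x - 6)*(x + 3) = x^2 - 3*x - 18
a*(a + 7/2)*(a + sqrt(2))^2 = a^4 + 2*sqrt(2)*a^3 + 7*a^3/2 + 2*a^2 + 7*sqrt(2)*a^2 + 7*a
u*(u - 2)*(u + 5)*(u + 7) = u^4 + 10*u^3 + 11*u^2 - 70*u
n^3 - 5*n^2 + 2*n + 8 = (n - 4)*(n - 2)*(n + 1)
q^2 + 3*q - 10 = (q - 2)*(q + 5)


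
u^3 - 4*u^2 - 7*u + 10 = (u - 5)*(u - 1)*(u + 2)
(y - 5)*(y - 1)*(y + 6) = y^3 - 31*y + 30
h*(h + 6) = h^2 + 6*h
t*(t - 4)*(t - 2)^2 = t^4 - 8*t^3 + 20*t^2 - 16*t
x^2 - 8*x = x*(x - 8)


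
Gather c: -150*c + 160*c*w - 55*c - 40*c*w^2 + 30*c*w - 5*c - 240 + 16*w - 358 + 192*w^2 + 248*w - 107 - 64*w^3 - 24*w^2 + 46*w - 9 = c*(-40*w^2 + 190*w - 210) - 64*w^3 + 168*w^2 + 310*w - 714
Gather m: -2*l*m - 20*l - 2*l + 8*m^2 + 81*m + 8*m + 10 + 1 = -22*l + 8*m^2 + m*(89 - 2*l) + 11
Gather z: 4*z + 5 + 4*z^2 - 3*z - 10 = 4*z^2 + z - 5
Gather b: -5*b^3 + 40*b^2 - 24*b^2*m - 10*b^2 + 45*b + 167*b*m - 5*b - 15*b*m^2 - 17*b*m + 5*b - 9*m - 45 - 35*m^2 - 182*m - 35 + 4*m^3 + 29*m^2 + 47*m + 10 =-5*b^3 + b^2*(30 - 24*m) + b*(-15*m^2 + 150*m + 45) + 4*m^3 - 6*m^2 - 144*m - 70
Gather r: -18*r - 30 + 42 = 12 - 18*r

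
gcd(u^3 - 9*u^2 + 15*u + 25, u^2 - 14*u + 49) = 1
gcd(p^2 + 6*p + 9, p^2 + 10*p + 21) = p + 3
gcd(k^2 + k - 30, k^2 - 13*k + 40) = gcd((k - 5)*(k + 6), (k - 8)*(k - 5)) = k - 5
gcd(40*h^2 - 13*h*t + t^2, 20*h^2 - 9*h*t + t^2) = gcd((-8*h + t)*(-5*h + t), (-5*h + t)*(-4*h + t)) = -5*h + t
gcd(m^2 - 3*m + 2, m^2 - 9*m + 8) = m - 1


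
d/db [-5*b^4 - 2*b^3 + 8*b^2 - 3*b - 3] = -20*b^3 - 6*b^2 + 16*b - 3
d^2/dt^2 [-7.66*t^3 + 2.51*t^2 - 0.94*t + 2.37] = 5.02 - 45.96*t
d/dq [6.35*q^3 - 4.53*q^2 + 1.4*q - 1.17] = 19.05*q^2 - 9.06*q + 1.4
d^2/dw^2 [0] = 0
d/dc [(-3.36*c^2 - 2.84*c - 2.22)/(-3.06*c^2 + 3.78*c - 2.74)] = (-21.3912*c^2 + 4.8264*c + 16.1732)/(9.3636*c^4 - 23.1336*c^3 + 31.0572*c^2 - 20.7144*c + 7.5076)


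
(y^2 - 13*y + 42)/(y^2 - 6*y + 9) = (y^2 - 13*y + 42)/(y^2 - 6*y + 9)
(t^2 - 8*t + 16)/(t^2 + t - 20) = (t - 4)/(t + 5)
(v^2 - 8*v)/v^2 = (v - 8)/v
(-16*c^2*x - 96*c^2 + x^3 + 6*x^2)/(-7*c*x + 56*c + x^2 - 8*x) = (16*c^2*x + 96*c^2 - x^3 - 6*x^2)/(7*c*x - 56*c - x^2 + 8*x)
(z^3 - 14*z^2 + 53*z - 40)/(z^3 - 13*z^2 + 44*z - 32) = (z - 5)/(z - 4)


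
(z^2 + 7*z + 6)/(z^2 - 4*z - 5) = (z + 6)/(z - 5)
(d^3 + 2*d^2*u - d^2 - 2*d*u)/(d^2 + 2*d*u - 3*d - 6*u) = d*(d - 1)/(d - 3)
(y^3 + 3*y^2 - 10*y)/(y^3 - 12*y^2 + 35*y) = (y^2 + 3*y - 10)/(y^2 - 12*y + 35)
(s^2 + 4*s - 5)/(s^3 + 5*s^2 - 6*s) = (s + 5)/(s*(s + 6))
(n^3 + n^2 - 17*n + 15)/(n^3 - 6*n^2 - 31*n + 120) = (n - 1)/(n - 8)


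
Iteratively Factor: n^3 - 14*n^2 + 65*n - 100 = (n - 5)*(n^2 - 9*n + 20) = (n - 5)*(n - 4)*(n - 5)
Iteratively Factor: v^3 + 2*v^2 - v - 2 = (v - 1)*(v^2 + 3*v + 2) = (v - 1)*(v + 2)*(v + 1)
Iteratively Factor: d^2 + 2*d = (d + 2)*(d)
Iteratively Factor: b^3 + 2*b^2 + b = (b + 1)*(b^2 + b) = b*(b + 1)*(b + 1)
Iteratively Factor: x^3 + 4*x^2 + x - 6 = (x + 3)*(x^2 + x - 2) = (x + 2)*(x + 3)*(x - 1)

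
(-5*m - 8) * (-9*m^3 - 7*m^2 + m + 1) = 45*m^4 + 107*m^3 + 51*m^2 - 13*m - 8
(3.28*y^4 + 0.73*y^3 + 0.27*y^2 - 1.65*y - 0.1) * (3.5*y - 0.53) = 11.48*y^5 + 0.8166*y^4 + 0.5581*y^3 - 5.9181*y^2 + 0.5245*y + 0.053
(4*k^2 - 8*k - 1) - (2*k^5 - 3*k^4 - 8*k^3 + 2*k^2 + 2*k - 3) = -2*k^5 + 3*k^4 + 8*k^3 + 2*k^2 - 10*k + 2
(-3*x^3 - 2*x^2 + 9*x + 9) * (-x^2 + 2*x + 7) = 3*x^5 - 4*x^4 - 34*x^3 - 5*x^2 + 81*x + 63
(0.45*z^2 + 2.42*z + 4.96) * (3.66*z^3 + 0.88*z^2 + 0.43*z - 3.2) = 1.647*z^5 + 9.2532*z^4 + 20.4767*z^3 + 3.9654*z^2 - 5.6112*z - 15.872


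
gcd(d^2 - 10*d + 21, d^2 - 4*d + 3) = d - 3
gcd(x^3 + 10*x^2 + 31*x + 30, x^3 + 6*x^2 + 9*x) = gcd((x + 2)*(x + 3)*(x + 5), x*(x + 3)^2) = x + 3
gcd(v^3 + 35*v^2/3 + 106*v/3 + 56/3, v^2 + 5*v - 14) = v + 7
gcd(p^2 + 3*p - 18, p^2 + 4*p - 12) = p + 6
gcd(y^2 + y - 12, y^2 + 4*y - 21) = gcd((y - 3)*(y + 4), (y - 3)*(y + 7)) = y - 3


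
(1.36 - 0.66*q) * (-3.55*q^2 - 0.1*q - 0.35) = 2.343*q^3 - 4.762*q^2 + 0.095*q - 0.476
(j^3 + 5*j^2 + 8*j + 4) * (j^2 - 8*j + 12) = j^5 - 3*j^4 - 20*j^3 + 64*j + 48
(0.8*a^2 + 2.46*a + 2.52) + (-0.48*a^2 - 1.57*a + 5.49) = 0.32*a^2 + 0.89*a + 8.01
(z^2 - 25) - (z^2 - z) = z - 25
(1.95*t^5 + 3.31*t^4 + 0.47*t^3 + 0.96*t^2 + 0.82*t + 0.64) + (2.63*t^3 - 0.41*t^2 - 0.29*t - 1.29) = 1.95*t^5 + 3.31*t^4 + 3.1*t^3 + 0.55*t^2 + 0.53*t - 0.65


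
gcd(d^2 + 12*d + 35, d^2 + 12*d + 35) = d^2 + 12*d + 35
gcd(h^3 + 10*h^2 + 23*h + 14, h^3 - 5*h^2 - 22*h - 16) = h^2 + 3*h + 2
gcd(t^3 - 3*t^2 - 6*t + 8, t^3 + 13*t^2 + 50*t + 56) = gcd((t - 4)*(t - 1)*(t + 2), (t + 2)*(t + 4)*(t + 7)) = t + 2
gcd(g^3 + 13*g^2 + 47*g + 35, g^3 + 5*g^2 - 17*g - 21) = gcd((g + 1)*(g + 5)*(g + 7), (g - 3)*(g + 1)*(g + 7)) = g^2 + 8*g + 7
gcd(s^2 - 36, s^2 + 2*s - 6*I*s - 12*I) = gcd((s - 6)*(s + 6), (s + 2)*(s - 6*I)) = 1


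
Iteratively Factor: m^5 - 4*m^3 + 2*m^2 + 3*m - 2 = (m - 1)*(m^4 + m^3 - 3*m^2 - m + 2) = (m - 1)^2*(m^3 + 2*m^2 - m - 2) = (m - 1)^2*(m + 2)*(m^2 - 1) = (m - 1)^2*(m + 1)*(m + 2)*(m - 1)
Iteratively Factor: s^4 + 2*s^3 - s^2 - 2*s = (s - 1)*(s^3 + 3*s^2 + 2*s) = (s - 1)*(s + 1)*(s^2 + 2*s) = s*(s - 1)*(s + 1)*(s + 2)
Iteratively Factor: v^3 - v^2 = (v)*(v^2 - v) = v^2*(v - 1)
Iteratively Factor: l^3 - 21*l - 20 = (l - 5)*(l^2 + 5*l + 4) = (l - 5)*(l + 4)*(l + 1)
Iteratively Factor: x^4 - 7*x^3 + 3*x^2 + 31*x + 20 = (x + 1)*(x^3 - 8*x^2 + 11*x + 20) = (x + 1)^2*(x^2 - 9*x + 20) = (x - 4)*(x + 1)^2*(x - 5)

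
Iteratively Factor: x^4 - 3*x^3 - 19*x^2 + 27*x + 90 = (x + 2)*(x^3 - 5*x^2 - 9*x + 45) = (x + 2)*(x + 3)*(x^2 - 8*x + 15) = (x - 5)*(x + 2)*(x + 3)*(x - 3)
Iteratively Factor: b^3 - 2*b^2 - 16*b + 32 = (b + 4)*(b^2 - 6*b + 8) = (b - 2)*(b + 4)*(b - 4)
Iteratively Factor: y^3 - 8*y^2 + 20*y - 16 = (y - 2)*(y^2 - 6*y + 8) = (y - 2)^2*(y - 4)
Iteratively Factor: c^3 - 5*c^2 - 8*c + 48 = (c + 3)*(c^2 - 8*c + 16) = (c - 4)*(c + 3)*(c - 4)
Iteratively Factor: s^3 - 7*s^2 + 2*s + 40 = (s - 5)*(s^2 - 2*s - 8) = (s - 5)*(s + 2)*(s - 4)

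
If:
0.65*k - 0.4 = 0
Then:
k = 0.62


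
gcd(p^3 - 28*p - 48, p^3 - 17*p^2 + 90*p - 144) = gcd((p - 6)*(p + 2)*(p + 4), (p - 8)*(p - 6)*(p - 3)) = p - 6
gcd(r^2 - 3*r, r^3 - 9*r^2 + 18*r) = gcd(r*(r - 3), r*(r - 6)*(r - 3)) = r^2 - 3*r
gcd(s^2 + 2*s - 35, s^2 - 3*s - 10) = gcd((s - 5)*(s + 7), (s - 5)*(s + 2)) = s - 5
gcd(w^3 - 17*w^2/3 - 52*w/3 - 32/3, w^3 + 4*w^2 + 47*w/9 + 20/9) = w^2 + 7*w/3 + 4/3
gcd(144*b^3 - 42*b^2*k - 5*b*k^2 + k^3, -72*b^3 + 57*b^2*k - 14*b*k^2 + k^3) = 24*b^2 - 11*b*k + k^2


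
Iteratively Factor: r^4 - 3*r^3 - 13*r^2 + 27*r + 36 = (r + 3)*(r^3 - 6*r^2 + 5*r + 12) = (r + 1)*(r + 3)*(r^2 - 7*r + 12) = (r - 4)*(r + 1)*(r + 3)*(r - 3)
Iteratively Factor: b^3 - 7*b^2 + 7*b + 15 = (b - 3)*(b^2 - 4*b - 5) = (b - 3)*(b + 1)*(b - 5)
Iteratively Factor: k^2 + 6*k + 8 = (k + 2)*(k + 4)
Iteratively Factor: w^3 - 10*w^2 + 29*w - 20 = (w - 1)*(w^2 - 9*w + 20) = (w - 4)*(w - 1)*(w - 5)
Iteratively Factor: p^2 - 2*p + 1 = (p - 1)*(p - 1)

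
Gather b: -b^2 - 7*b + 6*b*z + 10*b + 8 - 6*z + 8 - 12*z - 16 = -b^2 + b*(6*z + 3) - 18*z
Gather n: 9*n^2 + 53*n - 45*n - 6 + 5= 9*n^2 + 8*n - 1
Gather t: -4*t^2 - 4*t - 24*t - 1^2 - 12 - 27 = -4*t^2 - 28*t - 40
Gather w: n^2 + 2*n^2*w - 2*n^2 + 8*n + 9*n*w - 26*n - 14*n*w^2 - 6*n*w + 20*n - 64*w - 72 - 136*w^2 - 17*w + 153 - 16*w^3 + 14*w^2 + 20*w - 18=-n^2 + 2*n - 16*w^3 + w^2*(-14*n - 122) + w*(2*n^2 + 3*n - 61) + 63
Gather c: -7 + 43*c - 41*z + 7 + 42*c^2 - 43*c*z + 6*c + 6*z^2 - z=42*c^2 + c*(49 - 43*z) + 6*z^2 - 42*z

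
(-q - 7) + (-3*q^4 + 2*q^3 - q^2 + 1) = -3*q^4 + 2*q^3 - q^2 - q - 6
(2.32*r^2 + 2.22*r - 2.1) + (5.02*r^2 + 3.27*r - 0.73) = 7.34*r^2 + 5.49*r - 2.83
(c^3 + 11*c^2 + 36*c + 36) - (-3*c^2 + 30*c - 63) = c^3 + 14*c^2 + 6*c + 99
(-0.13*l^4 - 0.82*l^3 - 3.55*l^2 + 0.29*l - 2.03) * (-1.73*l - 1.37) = 0.2249*l^5 + 1.5967*l^4 + 7.2649*l^3 + 4.3618*l^2 + 3.1146*l + 2.7811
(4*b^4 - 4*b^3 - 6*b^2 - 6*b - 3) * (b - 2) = 4*b^5 - 12*b^4 + 2*b^3 + 6*b^2 + 9*b + 6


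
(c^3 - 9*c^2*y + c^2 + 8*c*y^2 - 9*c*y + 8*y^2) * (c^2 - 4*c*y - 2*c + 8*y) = c^5 - 13*c^4*y - c^4 + 44*c^3*y^2 + 13*c^3*y - 2*c^3 - 32*c^2*y^3 - 44*c^2*y^2 + 26*c^2*y + 32*c*y^3 - 88*c*y^2 + 64*y^3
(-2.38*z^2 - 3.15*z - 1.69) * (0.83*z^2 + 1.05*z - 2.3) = -1.9754*z^4 - 5.1135*z^3 + 0.763799999999999*z^2 + 5.4705*z + 3.887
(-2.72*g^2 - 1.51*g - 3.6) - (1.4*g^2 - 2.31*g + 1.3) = -4.12*g^2 + 0.8*g - 4.9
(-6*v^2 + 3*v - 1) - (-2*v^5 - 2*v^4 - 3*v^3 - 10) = 2*v^5 + 2*v^4 + 3*v^3 - 6*v^2 + 3*v + 9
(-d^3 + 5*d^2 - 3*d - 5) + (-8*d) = -d^3 + 5*d^2 - 11*d - 5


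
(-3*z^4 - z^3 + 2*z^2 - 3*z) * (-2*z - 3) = 6*z^5 + 11*z^4 - z^3 + 9*z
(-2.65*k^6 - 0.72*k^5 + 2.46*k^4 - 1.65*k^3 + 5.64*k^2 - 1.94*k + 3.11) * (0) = 0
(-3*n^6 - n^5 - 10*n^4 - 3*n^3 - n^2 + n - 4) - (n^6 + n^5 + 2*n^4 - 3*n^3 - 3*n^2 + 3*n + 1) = -4*n^6 - 2*n^5 - 12*n^4 + 2*n^2 - 2*n - 5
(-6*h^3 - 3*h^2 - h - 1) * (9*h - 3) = -54*h^4 - 9*h^3 - 6*h + 3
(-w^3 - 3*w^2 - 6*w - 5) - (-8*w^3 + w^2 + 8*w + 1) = 7*w^3 - 4*w^2 - 14*w - 6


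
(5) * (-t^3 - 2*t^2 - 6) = -5*t^3 - 10*t^2 - 30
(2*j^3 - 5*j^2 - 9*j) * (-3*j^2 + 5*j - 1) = -6*j^5 + 25*j^4 - 40*j^2 + 9*j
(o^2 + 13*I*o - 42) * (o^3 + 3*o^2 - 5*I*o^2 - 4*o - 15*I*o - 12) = o^5 + 3*o^4 + 8*I*o^4 + 19*o^3 + 24*I*o^3 + 57*o^2 + 158*I*o^2 + 168*o + 474*I*o + 504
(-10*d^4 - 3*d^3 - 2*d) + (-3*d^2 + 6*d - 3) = -10*d^4 - 3*d^3 - 3*d^2 + 4*d - 3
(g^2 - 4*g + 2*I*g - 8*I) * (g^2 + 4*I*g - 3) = g^4 - 4*g^3 + 6*I*g^3 - 11*g^2 - 24*I*g^2 + 44*g - 6*I*g + 24*I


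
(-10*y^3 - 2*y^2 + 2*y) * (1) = -10*y^3 - 2*y^2 + 2*y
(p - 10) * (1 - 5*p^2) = -5*p^3 + 50*p^2 + p - 10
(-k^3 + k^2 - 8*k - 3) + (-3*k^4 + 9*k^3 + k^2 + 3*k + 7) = -3*k^4 + 8*k^3 + 2*k^2 - 5*k + 4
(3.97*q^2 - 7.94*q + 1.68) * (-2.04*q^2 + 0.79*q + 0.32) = -8.0988*q^4 + 19.3339*q^3 - 8.4294*q^2 - 1.2136*q + 0.5376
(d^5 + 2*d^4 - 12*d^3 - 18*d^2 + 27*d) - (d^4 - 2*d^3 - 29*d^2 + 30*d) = d^5 + d^4 - 10*d^3 + 11*d^2 - 3*d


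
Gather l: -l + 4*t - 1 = -l + 4*t - 1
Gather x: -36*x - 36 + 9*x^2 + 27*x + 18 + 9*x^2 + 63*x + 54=18*x^2 + 54*x + 36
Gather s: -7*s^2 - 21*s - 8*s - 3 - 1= -7*s^2 - 29*s - 4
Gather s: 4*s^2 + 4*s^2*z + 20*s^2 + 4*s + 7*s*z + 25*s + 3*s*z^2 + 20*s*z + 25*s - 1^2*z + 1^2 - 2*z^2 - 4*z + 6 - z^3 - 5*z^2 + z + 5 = s^2*(4*z + 24) + s*(3*z^2 + 27*z + 54) - z^3 - 7*z^2 - 4*z + 12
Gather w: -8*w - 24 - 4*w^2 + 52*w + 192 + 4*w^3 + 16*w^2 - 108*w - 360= 4*w^3 + 12*w^2 - 64*w - 192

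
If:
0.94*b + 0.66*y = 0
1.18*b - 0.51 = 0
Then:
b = 0.43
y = -0.62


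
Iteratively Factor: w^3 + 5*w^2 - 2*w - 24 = (w - 2)*(w^2 + 7*w + 12) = (w - 2)*(w + 3)*(w + 4)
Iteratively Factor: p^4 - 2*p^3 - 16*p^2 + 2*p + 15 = (p - 5)*(p^3 + 3*p^2 - p - 3) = (p - 5)*(p + 3)*(p^2 - 1) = (p - 5)*(p + 1)*(p + 3)*(p - 1)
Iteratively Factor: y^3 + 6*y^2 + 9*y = (y + 3)*(y^2 + 3*y) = (y + 3)^2*(y)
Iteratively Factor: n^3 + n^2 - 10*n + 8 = (n - 1)*(n^2 + 2*n - 8) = (n - 1)*(n + 4)*(n - 2)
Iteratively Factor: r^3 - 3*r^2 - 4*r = (r - 4)*(r^2 + r) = r*(r - 4)*(r + 1)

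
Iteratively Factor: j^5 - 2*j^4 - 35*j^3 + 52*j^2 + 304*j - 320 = (j - 5)*(j^4 + 3*j^3 - 20*j^2 - 48*j + 64) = (j - 5)*(j - 4)*(j^3 + 7*j^2 + 8*j - 16) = (j - 5)*(j - 4)*(j + 4)*(j^2 + 3*j - 4) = (j - 5)*(j - 4)*(j - 1)*(j + 4)*(j + 4)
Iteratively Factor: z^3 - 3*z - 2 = (z + 1)*(z^2 - z - 2) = (z - 2)*(z + 1)*(z + 1)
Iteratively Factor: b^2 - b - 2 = (b + 1)*(b - 2)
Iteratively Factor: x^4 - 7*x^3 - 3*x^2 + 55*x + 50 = (x + 1)*(x^3 - 8*x^2 + 5*x + 50) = (x + 1)*(x + 2)*(x^2 - 10*x + 25) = (x - 5)*(x + 1)*(x + 2)*(x - 5)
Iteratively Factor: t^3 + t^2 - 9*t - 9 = (t + 1)*(t^2 - 9) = (t - 3)*(t + 1)*(t + 3)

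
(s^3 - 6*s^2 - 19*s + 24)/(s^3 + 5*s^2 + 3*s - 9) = (s - 8)/(s + 3)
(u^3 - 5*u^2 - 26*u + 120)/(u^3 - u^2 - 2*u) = (-u^3 + 5*u^2 + 26*u - 120)/(u*(-u^2 + u + 2))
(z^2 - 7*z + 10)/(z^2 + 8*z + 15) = (z^2 - 7*z + 10)/(z^2 + 8*z + 15)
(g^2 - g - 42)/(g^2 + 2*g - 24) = (g - 7)/(g - 4)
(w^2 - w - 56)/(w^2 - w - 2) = (-w^2 + w + 56)/(-w^2 + w + 2)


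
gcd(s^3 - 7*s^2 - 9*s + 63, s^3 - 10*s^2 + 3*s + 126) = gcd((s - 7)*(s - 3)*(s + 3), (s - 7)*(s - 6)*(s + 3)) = s^2 - 4*s - 21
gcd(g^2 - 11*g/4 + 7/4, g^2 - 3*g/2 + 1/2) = g - 1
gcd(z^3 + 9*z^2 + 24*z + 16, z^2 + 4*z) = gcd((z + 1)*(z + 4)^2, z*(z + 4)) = z + 4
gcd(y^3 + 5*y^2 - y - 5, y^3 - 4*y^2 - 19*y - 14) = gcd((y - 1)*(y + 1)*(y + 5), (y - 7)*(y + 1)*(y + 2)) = y + 1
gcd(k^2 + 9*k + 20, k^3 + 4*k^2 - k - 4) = k + 4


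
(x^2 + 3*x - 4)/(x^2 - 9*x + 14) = (x^2 + 3*x - 4)/(x^2 - 9*x + 14)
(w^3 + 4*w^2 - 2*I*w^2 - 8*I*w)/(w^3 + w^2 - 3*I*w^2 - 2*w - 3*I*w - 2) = w*(w + 4)/(w^2 + w*(1 - I) - I)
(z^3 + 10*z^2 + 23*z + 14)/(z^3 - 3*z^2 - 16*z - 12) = (z + 7)/(z - 6)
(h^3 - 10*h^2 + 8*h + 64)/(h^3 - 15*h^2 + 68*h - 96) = (h + 2)/(h - 3)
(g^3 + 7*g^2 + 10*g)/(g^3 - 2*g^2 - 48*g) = (g^2 + 7*g + 10)/(g^2 - 2*g - 48)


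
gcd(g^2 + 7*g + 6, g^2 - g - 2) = g + 1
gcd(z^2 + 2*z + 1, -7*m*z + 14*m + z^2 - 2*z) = 1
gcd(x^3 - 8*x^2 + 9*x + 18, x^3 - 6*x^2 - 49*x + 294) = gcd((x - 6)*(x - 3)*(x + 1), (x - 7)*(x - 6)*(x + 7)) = x - 6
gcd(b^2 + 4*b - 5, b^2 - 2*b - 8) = 1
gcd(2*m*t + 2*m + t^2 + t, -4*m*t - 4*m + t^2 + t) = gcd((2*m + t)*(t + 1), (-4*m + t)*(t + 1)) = t + 1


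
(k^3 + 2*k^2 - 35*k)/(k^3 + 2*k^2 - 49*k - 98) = k*(k - 5)/(k^2 - 5*k - 14)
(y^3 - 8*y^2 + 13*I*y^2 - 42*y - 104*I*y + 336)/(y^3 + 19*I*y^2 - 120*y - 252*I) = (y - 8)/(y + 6*I)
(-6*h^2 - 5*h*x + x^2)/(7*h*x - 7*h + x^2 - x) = (-6*h^2 - 5*h*x + x^2)/(7*h*x - 7*h + x^2 - x)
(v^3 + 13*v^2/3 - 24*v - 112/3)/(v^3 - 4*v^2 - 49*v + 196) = (v + 4/3)/(v - 7)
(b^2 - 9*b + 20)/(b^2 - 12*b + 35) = (b - 4)/(b - 7)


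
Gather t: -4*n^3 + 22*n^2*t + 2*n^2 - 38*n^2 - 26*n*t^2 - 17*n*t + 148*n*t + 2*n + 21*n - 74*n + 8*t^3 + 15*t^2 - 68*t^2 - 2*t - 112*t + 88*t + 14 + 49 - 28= -4*n^3 - 36*n^2 - 51*n + 8*t^3 + t^2*(-26*n - 53) + t*(22*n^2 + 131*n - 26) + 35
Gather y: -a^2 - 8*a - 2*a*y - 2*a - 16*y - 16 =-a^2 - 10*a + y*(-2*a - 16) - 16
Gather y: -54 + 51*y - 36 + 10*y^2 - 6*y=10*y^2 + 45*y - 90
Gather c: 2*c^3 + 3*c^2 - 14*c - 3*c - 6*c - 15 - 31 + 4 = 2*c^3 + 3*c^2 - 23*c - 42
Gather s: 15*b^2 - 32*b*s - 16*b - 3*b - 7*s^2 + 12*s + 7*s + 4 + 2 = 15*b^2 - 19*b - 7*s^2 + s*(19 - 32*b) + 6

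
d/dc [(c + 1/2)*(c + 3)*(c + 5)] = 3*c^2 + 17*c + 19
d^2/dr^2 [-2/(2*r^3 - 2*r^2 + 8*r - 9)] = 8*((3*r - 1)*(2*r^3 - 2*r^2 + 8*r - 9) - 2*(3*r^2 - 2*r + 4)^2)/(2*r^3 - 2*r^2 + 8*r - 9)^3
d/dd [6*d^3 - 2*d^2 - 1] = 2*d*(9*d - 2)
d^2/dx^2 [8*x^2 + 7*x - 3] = 16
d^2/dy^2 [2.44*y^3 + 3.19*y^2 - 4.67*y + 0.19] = 14.64*y + 6.38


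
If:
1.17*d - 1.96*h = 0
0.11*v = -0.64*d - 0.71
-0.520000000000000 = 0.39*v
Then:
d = -0.88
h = -0.53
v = -1.33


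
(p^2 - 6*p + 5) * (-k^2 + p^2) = -k^2*p^2 + 6*k^2*p - 5*k^2 + p^4 - 6*p^3 + 5*p^2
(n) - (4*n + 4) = -3*n - 4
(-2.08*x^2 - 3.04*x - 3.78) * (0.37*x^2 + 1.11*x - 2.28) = -0.7696*x^4 - 3.4336*x^3 - 0.0306000000000006*x^2 + 2.7354*x + 8.6184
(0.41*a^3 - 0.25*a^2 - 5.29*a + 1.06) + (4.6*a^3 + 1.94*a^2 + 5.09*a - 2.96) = 5.01*a^3 + 1.69*a^2 - 0.2*a - 1.9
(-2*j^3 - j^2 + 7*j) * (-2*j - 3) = 4*j^4 + 8*j^3 - 11*j^2 - 21*j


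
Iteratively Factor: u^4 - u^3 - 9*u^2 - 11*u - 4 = (u - 4)*(u^3 + 3*u^2 + 3*u + 1) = (u - 4)*(u + 1)*(u^2 + 2*u + 1) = (u - 4)*(u + 1)^2*(u + 1)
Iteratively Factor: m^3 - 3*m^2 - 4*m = (m + 1)*(m^2 - 4*m) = m*(m + 1)*(m - 4)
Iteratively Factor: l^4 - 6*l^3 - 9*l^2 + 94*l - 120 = (l + 4)*(l^3 - 10*l^2 + 31*l - 30) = (l - 3)*(l + 4)*(l^2 - 7*l + 10) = (l - 3)*(l - 2)*(l + 4)*(l - 5)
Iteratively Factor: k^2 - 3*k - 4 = (k + 1)*(k - 4)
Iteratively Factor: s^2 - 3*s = (s)*(s - 3)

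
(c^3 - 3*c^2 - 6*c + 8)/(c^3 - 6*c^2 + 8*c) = (c^2 + c - 2)/(c*(c - 2))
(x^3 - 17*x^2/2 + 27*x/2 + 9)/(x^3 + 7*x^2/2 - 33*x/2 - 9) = (x - 6)/(x + 6)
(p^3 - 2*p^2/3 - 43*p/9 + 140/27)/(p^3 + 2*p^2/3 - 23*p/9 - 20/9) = (9*p^2 + 9*p - 28)/(3*(3*p^2 + 7*p + 4))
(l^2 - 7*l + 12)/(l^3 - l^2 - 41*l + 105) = (l - 4)/(l^2 + 2*l - 35)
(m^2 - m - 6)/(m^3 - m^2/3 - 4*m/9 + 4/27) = 27*(m^2 - m - 6)/(27*m^3 - 9*m^2 - 12*m + 4)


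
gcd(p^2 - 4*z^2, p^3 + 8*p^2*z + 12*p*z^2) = p + 2*z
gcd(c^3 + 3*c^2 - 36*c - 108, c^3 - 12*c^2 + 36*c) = c - 6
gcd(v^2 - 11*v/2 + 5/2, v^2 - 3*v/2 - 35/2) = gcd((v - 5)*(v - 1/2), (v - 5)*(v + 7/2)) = v - 5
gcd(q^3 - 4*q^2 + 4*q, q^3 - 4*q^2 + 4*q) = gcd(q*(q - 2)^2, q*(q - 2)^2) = q^3 - 4*q^2 + 4*q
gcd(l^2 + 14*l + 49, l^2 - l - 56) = l + 7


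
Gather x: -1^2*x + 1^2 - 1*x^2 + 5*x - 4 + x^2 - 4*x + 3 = 0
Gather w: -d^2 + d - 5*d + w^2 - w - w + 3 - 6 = -d^2 - 4*d + w^2 - 2*w - 3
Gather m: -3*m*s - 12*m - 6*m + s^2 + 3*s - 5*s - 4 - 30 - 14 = m*(-3*s - 18) + s^2 - 2*s - 48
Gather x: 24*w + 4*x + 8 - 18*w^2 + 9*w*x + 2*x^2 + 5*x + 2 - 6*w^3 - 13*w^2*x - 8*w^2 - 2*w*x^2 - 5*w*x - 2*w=-6*w^3 - 26*w^2 + 22*w + x^2*(2 - 2*w) + x*(-13*w^2 + 4*w + 9) + 10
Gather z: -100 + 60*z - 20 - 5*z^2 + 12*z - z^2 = -6*z^2 + 72*z - 120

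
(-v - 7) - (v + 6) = -2*v - 13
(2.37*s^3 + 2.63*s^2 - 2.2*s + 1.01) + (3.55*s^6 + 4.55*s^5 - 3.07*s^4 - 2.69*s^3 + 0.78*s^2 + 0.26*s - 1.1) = 3.55*s^6 + 4.55*s^5 - 3.07*s^4 - 0.32*s^3 + 3.41*s^2 - 1.94*s - 0.0900000000000001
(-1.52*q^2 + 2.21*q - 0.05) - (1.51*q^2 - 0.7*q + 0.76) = -3.03*q^2 + 2.91*q - 0.81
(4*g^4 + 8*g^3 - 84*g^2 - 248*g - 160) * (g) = 4*g^5 + 8*g^4 - 84*g^3 - 248*g^2 - 160*g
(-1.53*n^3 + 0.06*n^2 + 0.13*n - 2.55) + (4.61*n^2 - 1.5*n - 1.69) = -1.53*n^3 + 4.67*n^2 - 1.37*n - 4.24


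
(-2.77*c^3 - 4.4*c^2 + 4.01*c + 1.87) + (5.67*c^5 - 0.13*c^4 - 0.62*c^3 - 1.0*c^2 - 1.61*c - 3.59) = 5.67*c^5 - 0.13*c^4 - 3.39*c^3 - 5.4*c^2 + 2.4*c - 1.72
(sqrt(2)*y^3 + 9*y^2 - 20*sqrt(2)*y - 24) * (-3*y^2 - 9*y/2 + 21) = -3*sqrt(2)*y^5 - 27*y^4 - 9*sqrt(2)*y^4/2 - 81*y^3/2 + 81*sqrt(2)*y^3 + 90*sqrt(2)*y^2 + 261*y^2 - 420*sqrt(2)*y + 108*y - 504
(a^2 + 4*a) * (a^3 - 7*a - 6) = a^5 + 4*a^4 - 7*a^3 - 34*a^2 - 24*a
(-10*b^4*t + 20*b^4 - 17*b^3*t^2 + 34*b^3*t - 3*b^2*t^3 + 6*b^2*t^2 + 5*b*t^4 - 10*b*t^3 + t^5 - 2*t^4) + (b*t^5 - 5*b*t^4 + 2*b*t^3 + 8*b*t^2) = -10*b^4*t + 20*b^4 - 17*b^3*t^2 + 34*b^3*t - 3*b^2*t^3 + 6*b^2*t^2 + b*t^5 - 8*b*t^3 + 8*b*t^2 + t^5 - 2*t^4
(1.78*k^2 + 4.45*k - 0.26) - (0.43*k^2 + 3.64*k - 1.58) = 1.35*k^2 + 0.81*k + 1.32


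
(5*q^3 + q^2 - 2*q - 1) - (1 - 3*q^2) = 5*q^3 + 4*q^2 - 2*q - 2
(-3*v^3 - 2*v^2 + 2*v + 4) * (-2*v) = 6*v^4 + 4*v^3 - 4*v^2 - 8*v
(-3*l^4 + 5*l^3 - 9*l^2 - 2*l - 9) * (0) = 0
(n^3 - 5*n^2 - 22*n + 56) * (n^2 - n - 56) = n^5 - 6*n^4 - 73*n^3 + 358*n^2 + 1176*n - 3136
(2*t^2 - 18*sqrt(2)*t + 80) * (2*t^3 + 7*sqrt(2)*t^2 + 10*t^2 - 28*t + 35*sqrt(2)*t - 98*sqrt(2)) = 4*t^5 - 22*sqrt(2)*t^4 + 20*t^4 - 110*sqrt(2)*t^3 - 148*t^3 - 460*t^2 + 868*sqrt(2)*t^2 + 1288*t + 2800*sqrt(2)*t - 7840*sqrt(2)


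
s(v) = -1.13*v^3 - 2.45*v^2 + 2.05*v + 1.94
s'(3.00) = -43.16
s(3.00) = -44.47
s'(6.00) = -149.39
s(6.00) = -318.04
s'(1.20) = -8.71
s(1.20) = -1.08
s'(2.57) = -32.93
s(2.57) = -28.15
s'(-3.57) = -23.66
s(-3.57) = 14.81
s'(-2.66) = -8.90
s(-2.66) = 0.42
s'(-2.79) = -10.67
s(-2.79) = 1.69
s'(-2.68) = -9.17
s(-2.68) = 0.60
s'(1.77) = -17.24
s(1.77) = -8.37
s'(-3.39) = -20.30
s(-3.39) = 10.86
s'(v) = -3.39*v^2 - 4.9*v + 2.05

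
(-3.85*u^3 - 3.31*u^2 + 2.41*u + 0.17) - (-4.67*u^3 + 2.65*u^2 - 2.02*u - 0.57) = 0.82*u^3 - 5.96*u^2 + 4.43*u + 0.74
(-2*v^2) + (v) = -2*v^2 + v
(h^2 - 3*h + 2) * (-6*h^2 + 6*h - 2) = -6*h^4 + 24*h^3 - 32*h^2 + 18*h - 4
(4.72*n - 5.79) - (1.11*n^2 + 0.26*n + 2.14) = -1.11*n^2 + 4.46*n - 7.93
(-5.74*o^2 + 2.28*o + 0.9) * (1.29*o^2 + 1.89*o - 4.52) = -7.4046*o^4 - 7.9074*o^3 + 31.415*o^2 - 8.6046*o - 4.068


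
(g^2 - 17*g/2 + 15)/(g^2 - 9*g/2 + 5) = (g - 6)/(g - 2)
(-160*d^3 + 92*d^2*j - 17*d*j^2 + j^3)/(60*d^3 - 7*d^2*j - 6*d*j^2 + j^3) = (-8*d + j)/(3*d + j)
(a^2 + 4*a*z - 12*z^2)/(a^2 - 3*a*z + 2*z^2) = (-a - 6*z)/(-a + z)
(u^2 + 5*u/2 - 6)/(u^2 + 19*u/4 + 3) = 2*(2*u - 3)/(4*u + 3)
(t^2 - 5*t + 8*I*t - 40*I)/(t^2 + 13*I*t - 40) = (t - 5)/(t + 5*I)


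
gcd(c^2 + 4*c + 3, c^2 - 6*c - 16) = 1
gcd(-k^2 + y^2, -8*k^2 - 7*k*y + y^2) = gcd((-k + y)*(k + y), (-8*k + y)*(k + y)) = k + y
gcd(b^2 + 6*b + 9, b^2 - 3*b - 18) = b + 3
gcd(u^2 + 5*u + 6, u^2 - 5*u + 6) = 1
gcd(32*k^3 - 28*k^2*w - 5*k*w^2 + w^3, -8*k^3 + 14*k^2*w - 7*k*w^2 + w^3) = -k + w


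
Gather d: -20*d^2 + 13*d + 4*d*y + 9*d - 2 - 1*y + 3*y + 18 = -20*d^2 + d*(4*y + 22) + 2*y + 16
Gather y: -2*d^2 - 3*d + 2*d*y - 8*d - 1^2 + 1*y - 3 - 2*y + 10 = -2*d^2 - 11*d + y*(2*d - 1) + 6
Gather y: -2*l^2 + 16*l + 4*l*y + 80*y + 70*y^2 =-2*l^2 + 16*l + 70*y^2 + y*(4*l + 80)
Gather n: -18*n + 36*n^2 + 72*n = 36*n^2 + 54*n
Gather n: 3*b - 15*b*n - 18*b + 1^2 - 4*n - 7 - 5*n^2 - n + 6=-15*b - 5*n^2 + n*(-15*b - 5)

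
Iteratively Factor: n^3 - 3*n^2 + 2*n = (n - 1)*(n^2 - 2*n) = n*(n - 1)*(n - 2)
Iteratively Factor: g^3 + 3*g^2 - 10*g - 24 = (g + 2)*(g^2 + g - 12) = (g - 3)*(g + 2)*(g + 4)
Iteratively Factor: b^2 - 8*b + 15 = (b - 5)*(b - 3)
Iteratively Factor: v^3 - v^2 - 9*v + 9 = (v + 3)*(v^2 - 4*v + 3) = (v - 3)*(v + 3)*(v - 1)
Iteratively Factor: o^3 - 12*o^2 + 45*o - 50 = (o - 5)*(o^2 - 7*o + 10) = (o - 5)*(o - 2)*(o - 5)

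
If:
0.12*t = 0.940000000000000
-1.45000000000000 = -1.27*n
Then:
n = 1.14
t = 7.83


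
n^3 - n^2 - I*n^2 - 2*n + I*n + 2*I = (n - 2)*(n + 1)*(n - I)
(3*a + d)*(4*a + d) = 12*a^2 + 7*a*d + d^2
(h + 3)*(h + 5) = h^2 + 8*h + 15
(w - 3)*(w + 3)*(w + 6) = w^3 + 6*w^2 - 9*w - 54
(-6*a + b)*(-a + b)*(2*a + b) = 12*a^3 - 8*a^2*b - 5*a*b^2 + b^3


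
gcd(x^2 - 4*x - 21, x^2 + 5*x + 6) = x + 3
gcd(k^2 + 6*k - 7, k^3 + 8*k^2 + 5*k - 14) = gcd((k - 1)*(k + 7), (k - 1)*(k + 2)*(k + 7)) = k^2 + 6*k - 7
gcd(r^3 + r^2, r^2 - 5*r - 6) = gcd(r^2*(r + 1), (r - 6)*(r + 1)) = r + 1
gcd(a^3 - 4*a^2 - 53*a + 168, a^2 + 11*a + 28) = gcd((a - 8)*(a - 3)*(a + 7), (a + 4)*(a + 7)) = a + 7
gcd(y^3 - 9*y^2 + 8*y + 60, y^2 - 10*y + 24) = y - 6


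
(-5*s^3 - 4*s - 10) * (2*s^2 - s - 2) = -10*s^5 + 5*s^4 + 2*s^3 - 16*s^2 + 18*s + 20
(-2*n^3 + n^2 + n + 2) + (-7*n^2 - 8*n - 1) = -2*n^3 - 6*n^2 - 7*n + 1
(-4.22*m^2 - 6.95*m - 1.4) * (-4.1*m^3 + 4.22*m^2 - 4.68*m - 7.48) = 17.302*m^5 + 10.6866*m^4 - 3.8394*m^3 + 58.1836*m^2 + 58.538*m + 10.472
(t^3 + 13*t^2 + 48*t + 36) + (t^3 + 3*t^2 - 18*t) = 2*t^3 + 16*t^2 + 30*t + 36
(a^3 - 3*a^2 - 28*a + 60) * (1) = a^3 - 3*a^2 - 28*a + 60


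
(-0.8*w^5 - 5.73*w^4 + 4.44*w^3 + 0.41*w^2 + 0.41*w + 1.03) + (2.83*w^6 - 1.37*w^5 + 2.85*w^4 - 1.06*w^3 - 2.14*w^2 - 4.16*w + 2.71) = 2.83*w^6 - 2.17*w^5 - 2.88*w^4 + 3.38*w^3 - 1.73*w^2 - 3.75*w + 3.74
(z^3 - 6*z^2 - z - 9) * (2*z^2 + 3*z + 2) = 2*z^5 - 9*z^4 - 18*z^3 - 33*z^2 - 29*z - 18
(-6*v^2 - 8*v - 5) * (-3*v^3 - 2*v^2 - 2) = 18*v^5 + 36*v^4 + 31*v^3 + 22*v^2 + 16*v + 10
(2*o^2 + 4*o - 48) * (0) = 0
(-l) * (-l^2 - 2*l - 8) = l^3 + 2*l^2 + 8*l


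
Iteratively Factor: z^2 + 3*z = (z + 3)*(z)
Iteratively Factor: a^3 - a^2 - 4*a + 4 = (a - 2)*(a^2 + a - 2) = (a - 2)*(a - 1)*(a + 2)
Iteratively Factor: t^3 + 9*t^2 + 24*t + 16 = (t + 4)*(t^2 + 5*t + 4) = (t + 4)^2*(t + 1)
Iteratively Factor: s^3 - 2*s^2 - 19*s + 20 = (s - 1)*(s^2 - s - 20) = (s - 1)*(s + 4)*(s - 5)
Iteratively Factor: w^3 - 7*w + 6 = (w - 1)*(w^2 + w - 6) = (w - 2)*(w - 1)*(w + 3)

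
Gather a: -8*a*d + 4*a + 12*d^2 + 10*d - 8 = a*(4 - 8*d) + 12*d^2 + 10*d - 8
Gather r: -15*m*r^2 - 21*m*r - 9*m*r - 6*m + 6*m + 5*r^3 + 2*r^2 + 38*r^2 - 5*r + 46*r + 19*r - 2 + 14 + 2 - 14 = 5*r^3 + r^2*(40 - 15*m) + r*(60 - 30*m)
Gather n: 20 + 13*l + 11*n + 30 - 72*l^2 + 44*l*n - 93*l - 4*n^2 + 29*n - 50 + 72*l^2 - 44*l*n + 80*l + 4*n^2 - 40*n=0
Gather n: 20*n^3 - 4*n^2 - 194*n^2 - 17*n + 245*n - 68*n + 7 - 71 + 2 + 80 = 20*n^3 - 198*n^2 + 160*n + 18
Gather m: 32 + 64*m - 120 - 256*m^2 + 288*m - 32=-256*m^2 + 352*m - 120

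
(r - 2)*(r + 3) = r^2 + r - 6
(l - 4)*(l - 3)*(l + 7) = l^3 - 37*l + 84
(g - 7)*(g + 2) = g^2 - 5*g - 14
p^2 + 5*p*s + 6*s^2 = (p + 2*s)*(p + 3*s)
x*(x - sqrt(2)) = x^2 - sqrt(2)*x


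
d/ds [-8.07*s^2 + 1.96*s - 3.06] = 1.96 - 16.14*s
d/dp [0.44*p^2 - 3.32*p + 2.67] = 0.88*p - 3.32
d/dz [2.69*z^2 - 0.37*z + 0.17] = 5.38*z - 0.37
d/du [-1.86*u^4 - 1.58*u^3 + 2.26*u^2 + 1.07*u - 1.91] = -7.44*u^3 - 4.74*u^2 + 4.52*u + 1.07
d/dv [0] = 0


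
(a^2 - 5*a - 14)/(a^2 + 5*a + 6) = (a - 7)/(a + 3)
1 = 1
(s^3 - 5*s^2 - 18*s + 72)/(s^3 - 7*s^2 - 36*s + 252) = (s^2 + s - 12)/(s^2 - s - 42)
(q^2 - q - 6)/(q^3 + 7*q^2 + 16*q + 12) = (q - 3)/(q^2 + 5*q + 6)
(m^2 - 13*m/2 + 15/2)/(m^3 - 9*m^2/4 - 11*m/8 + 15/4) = 4*(m - 5)/(4*m^2 - 3*m - 10)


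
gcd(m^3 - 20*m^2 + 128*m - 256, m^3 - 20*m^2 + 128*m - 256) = m^3 - 20*m^2 + 128*m - 256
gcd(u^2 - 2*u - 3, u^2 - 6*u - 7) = u + 1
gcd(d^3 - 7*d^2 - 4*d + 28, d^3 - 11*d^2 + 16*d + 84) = d^2 - 5*d - 14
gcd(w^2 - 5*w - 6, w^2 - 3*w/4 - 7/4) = w + 1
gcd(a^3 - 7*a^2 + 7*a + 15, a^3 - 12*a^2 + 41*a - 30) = a - 5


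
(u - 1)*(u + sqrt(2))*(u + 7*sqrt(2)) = u^3 - u^2 + 8*sqrt(2)*u^2 - 8*sqrt(2)*u + 14*u - 14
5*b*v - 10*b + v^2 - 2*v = (5*b + v)*(v - 2)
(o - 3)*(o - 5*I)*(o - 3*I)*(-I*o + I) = -I*o^4 - 8*o^3 + 4*I*o^3 + 32*o^2 + 12*I*o^2 - 24*o - 60*I*o + 45*I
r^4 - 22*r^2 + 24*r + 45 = (r - 3)^2*(r + 1)*(r + 5)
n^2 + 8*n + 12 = (n + 2)*(n + 6)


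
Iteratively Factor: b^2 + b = (b + 1)*(b)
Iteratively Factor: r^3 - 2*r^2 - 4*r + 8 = (r - 2)*(r^2 - 4) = (r - 2)^2*(r + 2)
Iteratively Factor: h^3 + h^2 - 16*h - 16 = (h + 4)*(h^2 - 3*h - 4) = (h + 1)*(h + 4)*(h - 4)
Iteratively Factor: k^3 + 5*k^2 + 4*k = (k + 4)*(k^2 + k) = (k + 1)*(k + 4)*(k)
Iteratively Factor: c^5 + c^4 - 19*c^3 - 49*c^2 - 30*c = (c - 5)*(c^4 + 6*c^3 + 11*c^2 + 6*c) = (c - 5)*(c + 1)*(c^3 + 5*c^2 + 6*c) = (c - 5)*(c + 1)*(c + 2)*(c^2 + 3*c) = (c - 5)*(c + 1)*(c + 2)*(c + 3)*(c)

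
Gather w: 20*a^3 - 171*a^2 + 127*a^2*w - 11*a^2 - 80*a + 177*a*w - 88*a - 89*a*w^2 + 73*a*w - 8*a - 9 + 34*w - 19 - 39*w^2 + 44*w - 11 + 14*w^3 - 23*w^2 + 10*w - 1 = 20*a^3 - 182*a^2 - 176*a + 14*w^3 + w^2*(-89*a - 62) + w*(127*a^2 + 250*a + 88) - 40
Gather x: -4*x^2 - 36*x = -4*x^2 - 36*x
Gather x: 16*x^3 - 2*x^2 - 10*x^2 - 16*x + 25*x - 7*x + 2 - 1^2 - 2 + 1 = 16*x^3 - 12*x^2 + 2*x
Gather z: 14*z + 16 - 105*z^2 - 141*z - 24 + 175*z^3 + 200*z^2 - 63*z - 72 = 175*z^3 + 95*z^2 - 190*z - 80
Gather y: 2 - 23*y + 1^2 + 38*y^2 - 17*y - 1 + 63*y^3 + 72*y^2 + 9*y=63*y^3 + 110*y^2 - 31*y + 2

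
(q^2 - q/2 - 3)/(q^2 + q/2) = (2*q^2 - q - 6)/(q*(2*q + 1))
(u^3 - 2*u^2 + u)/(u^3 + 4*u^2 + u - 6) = u*(u - 1)/(u^2 + 5*u + 6)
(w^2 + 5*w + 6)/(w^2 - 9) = (w + 2)/(w - 3)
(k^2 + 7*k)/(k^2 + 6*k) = (k + 7)/(k + 6)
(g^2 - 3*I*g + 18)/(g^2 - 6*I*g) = (g + 3*I)/g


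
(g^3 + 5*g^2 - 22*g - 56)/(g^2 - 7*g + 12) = (g^2 + 9*g + 14)/(g - 3)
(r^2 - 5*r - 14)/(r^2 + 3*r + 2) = (r - 7)/(r + 1)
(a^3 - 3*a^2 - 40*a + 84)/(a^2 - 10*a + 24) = (a^3 - 3*a^2 - 40*a + 84)/(a^2 - 10*a + 24)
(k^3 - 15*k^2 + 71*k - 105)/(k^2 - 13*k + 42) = (k^2 - 8*k + 15)/(k - 6)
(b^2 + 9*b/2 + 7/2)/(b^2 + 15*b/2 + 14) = (b + 1)/(b + 4)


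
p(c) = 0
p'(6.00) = 0.00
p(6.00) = 0.00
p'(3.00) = 0.00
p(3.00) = 0.00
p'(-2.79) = 0.00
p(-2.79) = 0.00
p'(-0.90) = 0.00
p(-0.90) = 0.00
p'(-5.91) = 0.00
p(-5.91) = 0.00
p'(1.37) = 0.00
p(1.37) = 0.00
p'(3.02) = 0.00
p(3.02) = 0.00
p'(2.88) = 0.00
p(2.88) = 0.00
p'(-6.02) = 0.00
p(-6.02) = 0.00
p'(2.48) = 0.00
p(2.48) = 0.00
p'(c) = 0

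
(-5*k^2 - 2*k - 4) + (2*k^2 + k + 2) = -3*k^2 - k - 2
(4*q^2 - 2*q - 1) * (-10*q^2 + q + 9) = -40*q^4 + 24*q^3 + 44*q^2 - 19*q - 9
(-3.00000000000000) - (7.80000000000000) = -10.8000000000000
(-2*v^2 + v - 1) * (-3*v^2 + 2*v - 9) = 6*v^4 - 7*v^3 + 23*v^2 - 11*v + 9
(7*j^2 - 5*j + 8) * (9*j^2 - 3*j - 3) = 63*j^4 - 66*j^3 + 66*j^2 - 9*j - 24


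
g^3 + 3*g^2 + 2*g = g*(g + 1)*(g + 2)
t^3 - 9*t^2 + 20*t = t*(t - 5)*(t - 4)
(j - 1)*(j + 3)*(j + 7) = j^3 + 9*j^2 + 11*j - 21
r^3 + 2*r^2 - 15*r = r*(r - 3)*(r + 5)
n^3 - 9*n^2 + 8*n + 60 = (n - 6)*(n - 5)*(n + 2)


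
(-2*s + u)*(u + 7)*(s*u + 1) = -2*s^2*u^2 - 14*s^2*u + s*u^3 + 7*s*u^2 - 2*s*u - 14*s + u^2 + 7*u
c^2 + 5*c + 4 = (c + 1)*(c + 4)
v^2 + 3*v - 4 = (v - 1)*(v + 4)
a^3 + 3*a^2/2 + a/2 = a*(a + 1/2)*(a + 1)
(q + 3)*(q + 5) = q^2 + 8*q + 15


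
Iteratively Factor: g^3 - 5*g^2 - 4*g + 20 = (g - 5)*(g^2 - 4) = (g - 5)*(g + 2)*(g - 2)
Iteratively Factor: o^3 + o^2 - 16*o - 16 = (o + 1)*(o^2 - 16) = (o + 1)*(o + 4)*(o - 4)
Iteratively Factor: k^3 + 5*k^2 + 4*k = (k)*(k^2 + 5*k + 4) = k*(k + 4)*(k + 1)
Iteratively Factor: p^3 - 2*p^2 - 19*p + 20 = (p + 4)*(p^2 - 6*p + 5) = (p - 1)*(p + 4)*(p - 5)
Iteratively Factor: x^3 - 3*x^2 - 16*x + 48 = (x + 4)*(x^2 - 7*x + 12) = (x - 4)*(x + 4)*(x - 3)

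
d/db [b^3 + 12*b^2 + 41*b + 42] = 3*b^2 + 24*b + 41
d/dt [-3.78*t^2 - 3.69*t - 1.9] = -7.56*t - 3.69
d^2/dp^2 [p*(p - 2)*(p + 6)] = 6*p + 8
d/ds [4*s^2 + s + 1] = 8*s + 1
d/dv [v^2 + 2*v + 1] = 2*v + 2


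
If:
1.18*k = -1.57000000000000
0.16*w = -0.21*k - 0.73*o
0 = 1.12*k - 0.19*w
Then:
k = -1.33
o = 2.10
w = -7.84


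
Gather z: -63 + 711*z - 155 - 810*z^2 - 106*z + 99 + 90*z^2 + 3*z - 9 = -720*z^2 + 608*z - 128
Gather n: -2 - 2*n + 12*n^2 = 12*n^2 - 2*n - 2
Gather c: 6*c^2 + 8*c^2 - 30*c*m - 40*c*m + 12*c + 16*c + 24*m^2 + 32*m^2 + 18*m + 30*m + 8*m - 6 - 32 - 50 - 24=14*c^2 + c*(28 - 70*m) + 56*m^2 + 56*m - 112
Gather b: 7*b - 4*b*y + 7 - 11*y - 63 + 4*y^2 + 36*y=b*(7 - 4*y) + 4*y^2 + 25*y - 56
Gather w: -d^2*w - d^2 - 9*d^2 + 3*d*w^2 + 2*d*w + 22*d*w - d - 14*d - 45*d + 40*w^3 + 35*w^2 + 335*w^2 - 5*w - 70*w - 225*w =-10*d^2 - 60*d + 40*w^3 + w^2*(3*d + 370) + w*(-d^2 + 24*d - 300)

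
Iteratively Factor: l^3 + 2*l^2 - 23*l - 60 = (l - 5)*(l^2 + 7*l + 12) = (l - 5)*(l + 4)*(l + 3)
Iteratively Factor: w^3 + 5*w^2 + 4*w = (w)*(w^2 + 5*w + 4) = w*(w + 4)*(w + 1)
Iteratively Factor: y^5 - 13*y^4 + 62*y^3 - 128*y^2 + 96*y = (y - 3)*(y^4 - 10*y^3 + 32*y^2 - 32*y) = y*(y - 3)*(y^3 - 10*y^2 + 32*y - 32) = y*(y - 4)*(y - 3)*(y^2 - 6*y + 8) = y*(y - 4)*(y - 3)*(y - 2)*(y - 4)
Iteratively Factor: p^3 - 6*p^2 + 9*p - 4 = (p - 1)*(p^2 - 5*p + 4) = (p - 1)^2*(p - 4)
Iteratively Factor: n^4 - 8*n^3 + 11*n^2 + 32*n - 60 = (n - 5)*(n^3 - 3*n^2 - 4*n + 12) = (n - 5)*(n - 2)*(n^2 - n - 6) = (n - 5)*(n - 2)*(n + 2)*(n - 3)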